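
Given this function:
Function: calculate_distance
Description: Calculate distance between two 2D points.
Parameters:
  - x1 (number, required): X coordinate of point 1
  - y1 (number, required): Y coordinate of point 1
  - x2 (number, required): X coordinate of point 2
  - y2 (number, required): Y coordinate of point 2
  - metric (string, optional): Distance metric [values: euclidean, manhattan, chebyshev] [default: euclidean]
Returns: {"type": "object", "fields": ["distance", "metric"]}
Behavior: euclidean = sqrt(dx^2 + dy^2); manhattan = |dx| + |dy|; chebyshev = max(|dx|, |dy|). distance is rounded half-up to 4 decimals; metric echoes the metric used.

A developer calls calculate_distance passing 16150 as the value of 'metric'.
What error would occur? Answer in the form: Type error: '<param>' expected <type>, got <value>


Spec: 'metric' is declared as string; 16150 is an integer.
Type error: 'metric' expected string, got 16150


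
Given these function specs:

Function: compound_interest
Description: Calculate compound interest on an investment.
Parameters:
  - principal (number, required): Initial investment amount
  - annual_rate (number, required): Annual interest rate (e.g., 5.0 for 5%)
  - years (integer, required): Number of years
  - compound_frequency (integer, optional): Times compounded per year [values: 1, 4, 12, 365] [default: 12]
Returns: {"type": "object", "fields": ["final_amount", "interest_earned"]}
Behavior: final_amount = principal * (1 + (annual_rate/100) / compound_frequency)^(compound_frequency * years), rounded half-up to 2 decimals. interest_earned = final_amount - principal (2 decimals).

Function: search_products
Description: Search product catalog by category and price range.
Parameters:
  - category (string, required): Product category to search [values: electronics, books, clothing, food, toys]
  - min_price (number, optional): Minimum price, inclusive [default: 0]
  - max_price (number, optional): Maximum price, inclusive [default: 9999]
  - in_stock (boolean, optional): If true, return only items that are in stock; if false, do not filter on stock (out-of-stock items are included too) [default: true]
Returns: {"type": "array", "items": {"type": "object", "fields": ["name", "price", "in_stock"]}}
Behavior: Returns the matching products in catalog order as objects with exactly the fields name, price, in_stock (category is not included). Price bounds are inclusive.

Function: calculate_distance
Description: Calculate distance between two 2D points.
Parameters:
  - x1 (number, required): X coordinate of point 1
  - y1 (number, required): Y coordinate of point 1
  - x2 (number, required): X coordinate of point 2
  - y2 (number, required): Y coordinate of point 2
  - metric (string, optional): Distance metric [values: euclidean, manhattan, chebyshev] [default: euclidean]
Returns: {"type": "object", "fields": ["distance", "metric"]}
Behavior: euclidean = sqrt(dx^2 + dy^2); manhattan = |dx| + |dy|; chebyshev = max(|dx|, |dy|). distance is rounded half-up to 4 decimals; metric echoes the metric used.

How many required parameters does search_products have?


Parameters of search_products: category (required), min_price (optional), max_price (optional), in_stock (optional)
Required count:
1


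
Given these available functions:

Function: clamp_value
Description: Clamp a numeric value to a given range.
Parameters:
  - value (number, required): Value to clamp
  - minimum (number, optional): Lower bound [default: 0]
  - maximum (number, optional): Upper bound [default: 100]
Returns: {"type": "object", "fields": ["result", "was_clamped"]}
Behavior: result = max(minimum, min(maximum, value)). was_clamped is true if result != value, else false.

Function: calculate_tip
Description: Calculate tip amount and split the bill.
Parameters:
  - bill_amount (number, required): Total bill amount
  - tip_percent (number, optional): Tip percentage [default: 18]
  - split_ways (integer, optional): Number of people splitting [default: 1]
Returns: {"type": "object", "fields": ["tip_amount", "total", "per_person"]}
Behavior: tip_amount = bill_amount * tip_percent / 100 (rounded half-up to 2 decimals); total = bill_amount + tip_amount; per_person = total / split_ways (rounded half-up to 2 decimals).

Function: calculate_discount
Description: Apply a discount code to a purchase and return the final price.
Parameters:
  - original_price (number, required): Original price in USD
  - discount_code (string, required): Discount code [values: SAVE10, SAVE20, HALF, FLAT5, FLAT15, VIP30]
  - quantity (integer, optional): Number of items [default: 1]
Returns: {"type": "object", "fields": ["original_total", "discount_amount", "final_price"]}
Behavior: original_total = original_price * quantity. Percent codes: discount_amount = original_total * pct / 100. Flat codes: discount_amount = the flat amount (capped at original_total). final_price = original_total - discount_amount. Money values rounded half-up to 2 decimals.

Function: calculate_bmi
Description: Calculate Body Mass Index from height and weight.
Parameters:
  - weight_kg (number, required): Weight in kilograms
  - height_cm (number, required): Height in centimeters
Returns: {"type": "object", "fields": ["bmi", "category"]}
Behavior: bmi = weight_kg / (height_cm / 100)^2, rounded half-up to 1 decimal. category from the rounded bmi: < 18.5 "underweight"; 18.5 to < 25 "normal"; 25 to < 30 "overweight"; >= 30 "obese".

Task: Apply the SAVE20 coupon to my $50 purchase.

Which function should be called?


The task needs a function whose description is: Apply a discount code to a purchase and return the final price.
calculate_discount


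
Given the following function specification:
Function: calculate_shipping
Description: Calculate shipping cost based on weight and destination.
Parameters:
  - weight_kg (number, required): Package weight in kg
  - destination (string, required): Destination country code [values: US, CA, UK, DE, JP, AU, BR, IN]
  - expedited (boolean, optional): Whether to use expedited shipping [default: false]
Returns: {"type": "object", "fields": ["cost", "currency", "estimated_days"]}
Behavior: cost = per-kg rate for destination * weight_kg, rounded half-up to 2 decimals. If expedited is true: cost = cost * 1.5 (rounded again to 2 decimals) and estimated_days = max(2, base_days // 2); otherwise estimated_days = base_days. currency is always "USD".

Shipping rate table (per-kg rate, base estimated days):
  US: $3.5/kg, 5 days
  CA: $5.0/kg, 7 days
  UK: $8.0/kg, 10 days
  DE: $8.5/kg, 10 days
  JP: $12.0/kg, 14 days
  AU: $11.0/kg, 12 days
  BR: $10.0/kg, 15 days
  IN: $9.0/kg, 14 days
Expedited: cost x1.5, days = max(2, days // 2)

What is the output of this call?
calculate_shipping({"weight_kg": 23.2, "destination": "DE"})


Defaults applied: expedited=false
Rate for DE: $8.5/kg, base 10 days
cost = 8.5 * 23.2 = 197.2 -> 197.20
expedited not set/false: estimated_days = 10
Output:
{"cost": 197.2, "currency": "USD", "estimated_days": 10}


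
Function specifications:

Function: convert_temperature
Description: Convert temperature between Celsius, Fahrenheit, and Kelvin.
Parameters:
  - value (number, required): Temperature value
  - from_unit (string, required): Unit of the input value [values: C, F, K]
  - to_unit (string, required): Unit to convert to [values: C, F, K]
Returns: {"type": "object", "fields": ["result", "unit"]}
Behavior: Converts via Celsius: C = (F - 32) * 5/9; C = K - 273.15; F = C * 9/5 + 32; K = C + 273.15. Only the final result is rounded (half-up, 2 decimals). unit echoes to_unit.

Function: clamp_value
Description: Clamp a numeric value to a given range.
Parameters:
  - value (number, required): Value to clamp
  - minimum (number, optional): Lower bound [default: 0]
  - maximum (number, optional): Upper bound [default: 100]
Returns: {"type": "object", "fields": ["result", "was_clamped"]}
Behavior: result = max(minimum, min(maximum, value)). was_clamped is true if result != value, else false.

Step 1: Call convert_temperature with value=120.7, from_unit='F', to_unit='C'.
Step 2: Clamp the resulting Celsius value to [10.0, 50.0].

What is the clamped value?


Step 1: convert_temperature(value=120.7, from_unit=F, to_unit=C)
  To C: (120.7 - 32) * 5/9 = 49.277778
  Target is C: 49.277778
  Round to 2 decimals: 49.28
  -> result = 49.28 C
Step 2: clamp_value(value=49.28, minimum=10.0, maximum=50.0)
  result = max(10.0, min(50.0, 49.28)) = max(10.0, 49.28) = 49.28
  was_clamped = (49.28 != 49.28) = false
  -> result = 49.28
49.28


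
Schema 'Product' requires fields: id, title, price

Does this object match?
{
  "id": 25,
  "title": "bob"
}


Checking required fields...
Missing: price
Invalid - missing required field 'price'


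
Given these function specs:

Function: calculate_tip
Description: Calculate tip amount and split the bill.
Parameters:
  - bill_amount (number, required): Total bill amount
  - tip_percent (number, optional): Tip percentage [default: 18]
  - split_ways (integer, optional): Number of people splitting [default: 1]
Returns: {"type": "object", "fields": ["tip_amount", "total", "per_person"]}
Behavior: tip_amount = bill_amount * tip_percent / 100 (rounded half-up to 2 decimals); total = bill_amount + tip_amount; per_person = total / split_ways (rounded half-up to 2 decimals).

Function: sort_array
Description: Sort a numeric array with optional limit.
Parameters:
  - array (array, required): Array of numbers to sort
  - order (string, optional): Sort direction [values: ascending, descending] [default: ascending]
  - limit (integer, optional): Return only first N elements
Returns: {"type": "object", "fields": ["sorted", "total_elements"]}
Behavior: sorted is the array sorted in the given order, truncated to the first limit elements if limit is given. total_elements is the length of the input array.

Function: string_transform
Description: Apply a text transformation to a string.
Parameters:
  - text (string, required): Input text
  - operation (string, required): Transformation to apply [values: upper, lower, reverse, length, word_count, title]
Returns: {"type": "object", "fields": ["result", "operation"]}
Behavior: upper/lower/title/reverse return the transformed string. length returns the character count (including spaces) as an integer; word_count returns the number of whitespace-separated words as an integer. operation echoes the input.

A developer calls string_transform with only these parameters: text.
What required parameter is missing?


Required parameters: text, operation
Provided: text
Missing: operation
operation


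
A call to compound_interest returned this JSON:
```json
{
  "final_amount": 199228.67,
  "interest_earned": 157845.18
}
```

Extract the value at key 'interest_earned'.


157845.18


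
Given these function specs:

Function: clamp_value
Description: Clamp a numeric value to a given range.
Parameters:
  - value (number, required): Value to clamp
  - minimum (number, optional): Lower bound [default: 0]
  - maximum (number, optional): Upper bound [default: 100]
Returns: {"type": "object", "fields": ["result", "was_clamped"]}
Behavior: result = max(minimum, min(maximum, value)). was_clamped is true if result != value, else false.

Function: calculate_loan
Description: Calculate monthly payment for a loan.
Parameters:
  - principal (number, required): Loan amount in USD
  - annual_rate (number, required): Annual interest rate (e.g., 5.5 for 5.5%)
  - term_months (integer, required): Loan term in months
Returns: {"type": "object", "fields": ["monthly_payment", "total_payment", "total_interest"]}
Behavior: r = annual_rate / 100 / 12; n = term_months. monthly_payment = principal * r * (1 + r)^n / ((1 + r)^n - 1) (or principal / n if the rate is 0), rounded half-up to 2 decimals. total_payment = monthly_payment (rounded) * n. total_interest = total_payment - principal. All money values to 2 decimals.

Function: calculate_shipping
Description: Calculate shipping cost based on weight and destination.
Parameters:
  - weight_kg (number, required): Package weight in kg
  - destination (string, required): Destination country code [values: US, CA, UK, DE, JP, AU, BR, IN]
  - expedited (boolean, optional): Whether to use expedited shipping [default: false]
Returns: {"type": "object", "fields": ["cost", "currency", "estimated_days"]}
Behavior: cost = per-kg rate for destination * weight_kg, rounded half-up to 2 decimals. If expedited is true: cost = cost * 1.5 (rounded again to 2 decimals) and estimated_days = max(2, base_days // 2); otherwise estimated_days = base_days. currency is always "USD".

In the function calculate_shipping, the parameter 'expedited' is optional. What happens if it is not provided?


The calculate_shipping spec declares:
  - expedited (boolean, optional): Whether to use expedited shipping [default: false]
It defaults to false


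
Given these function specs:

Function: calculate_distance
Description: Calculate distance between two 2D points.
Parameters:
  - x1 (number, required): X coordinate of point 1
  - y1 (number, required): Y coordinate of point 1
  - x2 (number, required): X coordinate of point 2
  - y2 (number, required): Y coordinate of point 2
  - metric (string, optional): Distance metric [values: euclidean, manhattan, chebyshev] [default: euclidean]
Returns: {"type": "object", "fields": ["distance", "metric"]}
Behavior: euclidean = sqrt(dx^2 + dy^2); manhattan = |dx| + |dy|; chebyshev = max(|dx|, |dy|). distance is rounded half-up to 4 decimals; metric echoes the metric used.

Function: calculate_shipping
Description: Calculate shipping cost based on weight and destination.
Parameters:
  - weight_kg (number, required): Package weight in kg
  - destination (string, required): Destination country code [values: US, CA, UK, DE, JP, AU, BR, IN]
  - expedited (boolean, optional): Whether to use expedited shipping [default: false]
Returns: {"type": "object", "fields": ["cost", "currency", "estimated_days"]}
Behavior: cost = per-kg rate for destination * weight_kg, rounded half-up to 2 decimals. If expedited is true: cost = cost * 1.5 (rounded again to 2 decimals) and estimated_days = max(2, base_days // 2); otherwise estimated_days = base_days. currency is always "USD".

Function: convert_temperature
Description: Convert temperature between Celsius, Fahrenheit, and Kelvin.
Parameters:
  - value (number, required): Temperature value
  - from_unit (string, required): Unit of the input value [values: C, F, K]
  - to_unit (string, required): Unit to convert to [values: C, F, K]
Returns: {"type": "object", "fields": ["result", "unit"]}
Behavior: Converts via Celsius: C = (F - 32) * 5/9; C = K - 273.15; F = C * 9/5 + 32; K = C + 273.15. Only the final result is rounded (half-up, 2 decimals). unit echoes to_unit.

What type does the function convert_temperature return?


The convert_temperature spec declares Returns: {"type": "object", "fields": ["result", "unit"]}
Type:
object


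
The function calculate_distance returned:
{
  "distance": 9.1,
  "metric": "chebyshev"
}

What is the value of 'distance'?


9.1


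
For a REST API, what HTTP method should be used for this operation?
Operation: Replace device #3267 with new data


GET = read, POST = create, PUT = update/replace, DELETE = remove
This operation is an update/replace.
PUT


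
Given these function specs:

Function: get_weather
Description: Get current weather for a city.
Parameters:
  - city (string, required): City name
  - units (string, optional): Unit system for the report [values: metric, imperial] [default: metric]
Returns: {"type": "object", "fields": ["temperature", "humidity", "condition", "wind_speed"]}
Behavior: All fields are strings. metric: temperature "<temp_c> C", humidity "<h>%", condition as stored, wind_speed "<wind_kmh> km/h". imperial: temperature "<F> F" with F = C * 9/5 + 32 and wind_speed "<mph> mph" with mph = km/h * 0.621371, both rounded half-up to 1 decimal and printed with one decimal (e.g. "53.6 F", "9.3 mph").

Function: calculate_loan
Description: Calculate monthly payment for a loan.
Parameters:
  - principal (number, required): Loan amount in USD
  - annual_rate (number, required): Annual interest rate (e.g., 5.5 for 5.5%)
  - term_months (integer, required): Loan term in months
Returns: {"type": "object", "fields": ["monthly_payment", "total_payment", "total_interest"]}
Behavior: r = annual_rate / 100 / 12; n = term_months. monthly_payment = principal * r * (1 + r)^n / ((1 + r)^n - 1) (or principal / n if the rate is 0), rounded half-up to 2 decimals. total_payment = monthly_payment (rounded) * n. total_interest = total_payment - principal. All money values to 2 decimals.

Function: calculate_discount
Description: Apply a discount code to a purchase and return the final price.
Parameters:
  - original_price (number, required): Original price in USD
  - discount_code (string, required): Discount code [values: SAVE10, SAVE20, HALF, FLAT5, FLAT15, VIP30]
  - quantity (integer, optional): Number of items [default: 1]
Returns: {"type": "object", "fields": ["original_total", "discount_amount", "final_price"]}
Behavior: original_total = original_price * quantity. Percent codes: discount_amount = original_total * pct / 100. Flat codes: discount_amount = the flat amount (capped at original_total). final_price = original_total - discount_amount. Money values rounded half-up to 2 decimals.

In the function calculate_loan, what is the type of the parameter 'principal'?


The calculate_loan spec declares:
  - principal (number, required): Loan amount in USD
Type:
number


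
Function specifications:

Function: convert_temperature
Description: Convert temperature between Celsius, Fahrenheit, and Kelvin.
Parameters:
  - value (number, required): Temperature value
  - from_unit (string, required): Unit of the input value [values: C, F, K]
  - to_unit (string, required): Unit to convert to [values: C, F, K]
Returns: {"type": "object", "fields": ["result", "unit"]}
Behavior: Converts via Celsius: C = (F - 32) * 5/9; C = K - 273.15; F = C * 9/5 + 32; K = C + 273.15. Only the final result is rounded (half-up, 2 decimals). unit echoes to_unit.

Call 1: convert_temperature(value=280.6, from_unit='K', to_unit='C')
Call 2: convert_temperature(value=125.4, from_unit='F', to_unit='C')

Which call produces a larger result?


Call 1:
  To C: 280.6 - 273.15 = 7.45
  Target is C: 7.45
  Round to 2 decimals: 7.45
  -> 7.45 C
Call 2:
  To C: (125.4 - 32) * 5/9 = 51.888889
  Target is C: 51.888889
  Round to 2 decimals: 51.89
  -> 51.89 C
Call 2 (51.89 C)


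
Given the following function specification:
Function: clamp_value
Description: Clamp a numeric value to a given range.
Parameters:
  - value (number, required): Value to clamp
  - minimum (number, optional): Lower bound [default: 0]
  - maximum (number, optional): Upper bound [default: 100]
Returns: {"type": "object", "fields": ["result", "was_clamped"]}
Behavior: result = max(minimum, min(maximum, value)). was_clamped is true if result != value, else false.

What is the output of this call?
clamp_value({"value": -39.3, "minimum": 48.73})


Defaults applied: maximum=100
result = max(48.73, min(100, -39.3)) = max(48.73, -39.3) = 48.73
was_clamped = (48.73 != -39.3) = true
Output:
{"result": 48.73, "was_clamped": true}


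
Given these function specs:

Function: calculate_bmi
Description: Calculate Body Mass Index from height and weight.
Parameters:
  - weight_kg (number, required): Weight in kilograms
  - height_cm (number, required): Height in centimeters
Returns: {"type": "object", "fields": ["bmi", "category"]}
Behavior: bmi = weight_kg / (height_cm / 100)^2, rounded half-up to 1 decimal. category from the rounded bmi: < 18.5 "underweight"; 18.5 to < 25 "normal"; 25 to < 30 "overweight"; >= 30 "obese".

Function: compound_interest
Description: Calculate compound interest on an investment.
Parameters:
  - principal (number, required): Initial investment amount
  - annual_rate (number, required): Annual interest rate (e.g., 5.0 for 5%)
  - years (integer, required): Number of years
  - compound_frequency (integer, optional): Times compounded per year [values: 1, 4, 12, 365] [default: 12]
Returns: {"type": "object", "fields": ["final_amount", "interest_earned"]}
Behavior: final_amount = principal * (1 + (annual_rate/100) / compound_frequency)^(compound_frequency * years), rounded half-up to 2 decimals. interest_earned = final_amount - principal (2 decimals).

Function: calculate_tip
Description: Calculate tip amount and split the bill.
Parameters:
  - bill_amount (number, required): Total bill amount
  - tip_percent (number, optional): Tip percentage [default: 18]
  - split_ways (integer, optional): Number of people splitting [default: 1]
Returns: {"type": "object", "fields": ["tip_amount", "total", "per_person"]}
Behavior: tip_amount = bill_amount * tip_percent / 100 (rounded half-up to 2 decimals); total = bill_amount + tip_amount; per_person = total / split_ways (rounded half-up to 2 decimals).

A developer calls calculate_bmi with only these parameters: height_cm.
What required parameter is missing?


Required parameters: weight_kg, height_cm
Provided: height_cm
Missing: weight_kg
weight_kg


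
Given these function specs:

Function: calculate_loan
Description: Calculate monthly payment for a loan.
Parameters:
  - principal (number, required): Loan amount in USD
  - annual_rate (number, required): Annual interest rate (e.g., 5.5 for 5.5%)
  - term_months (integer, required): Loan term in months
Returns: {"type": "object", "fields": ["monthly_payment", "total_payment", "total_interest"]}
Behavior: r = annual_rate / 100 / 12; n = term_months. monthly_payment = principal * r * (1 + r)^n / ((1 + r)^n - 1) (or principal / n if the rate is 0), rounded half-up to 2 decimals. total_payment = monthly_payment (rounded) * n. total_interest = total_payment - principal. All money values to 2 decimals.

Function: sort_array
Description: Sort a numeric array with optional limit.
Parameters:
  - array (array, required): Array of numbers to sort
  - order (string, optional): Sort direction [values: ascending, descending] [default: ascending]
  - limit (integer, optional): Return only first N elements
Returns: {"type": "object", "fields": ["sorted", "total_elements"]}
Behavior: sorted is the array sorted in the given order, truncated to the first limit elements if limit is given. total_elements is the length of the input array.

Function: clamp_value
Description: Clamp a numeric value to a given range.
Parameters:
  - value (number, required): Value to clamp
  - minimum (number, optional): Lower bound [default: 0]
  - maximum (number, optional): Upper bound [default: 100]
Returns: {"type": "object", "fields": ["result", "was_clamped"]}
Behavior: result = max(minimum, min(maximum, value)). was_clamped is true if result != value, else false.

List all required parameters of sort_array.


Parameters of sort_array and their required/optional flag:
  array: required
  order: optional
  limit: optional
array


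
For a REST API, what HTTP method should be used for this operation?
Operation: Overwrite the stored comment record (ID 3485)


GET = read, POST = create, PUT = update/replace, DELETE = remove
This operation is an update/replace.
PUT


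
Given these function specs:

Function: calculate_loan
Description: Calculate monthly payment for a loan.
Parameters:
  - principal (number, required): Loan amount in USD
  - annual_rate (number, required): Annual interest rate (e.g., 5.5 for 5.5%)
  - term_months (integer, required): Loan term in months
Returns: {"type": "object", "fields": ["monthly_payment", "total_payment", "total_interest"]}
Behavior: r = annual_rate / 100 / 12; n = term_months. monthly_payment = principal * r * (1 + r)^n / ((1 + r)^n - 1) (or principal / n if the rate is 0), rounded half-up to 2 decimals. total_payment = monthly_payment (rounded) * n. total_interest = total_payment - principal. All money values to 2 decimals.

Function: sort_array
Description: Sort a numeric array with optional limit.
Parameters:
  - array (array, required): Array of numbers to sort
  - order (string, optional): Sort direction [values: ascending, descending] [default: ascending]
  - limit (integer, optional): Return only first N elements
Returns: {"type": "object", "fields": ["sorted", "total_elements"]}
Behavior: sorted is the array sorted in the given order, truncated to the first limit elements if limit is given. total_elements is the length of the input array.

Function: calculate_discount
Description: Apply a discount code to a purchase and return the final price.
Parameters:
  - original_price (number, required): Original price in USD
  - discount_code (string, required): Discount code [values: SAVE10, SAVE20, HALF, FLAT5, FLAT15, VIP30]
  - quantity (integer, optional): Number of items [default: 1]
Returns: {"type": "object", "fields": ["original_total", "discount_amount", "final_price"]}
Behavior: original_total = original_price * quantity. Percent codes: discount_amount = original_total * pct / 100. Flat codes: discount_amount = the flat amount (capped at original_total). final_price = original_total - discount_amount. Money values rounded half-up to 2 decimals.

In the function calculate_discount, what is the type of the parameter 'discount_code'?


The calculate_discount spec declares:
  - discount_code (string, required): Discount code [values: SAVE10, SAVE20, HALF, FLAT5, FLAT15, VIP30]
Type:
string


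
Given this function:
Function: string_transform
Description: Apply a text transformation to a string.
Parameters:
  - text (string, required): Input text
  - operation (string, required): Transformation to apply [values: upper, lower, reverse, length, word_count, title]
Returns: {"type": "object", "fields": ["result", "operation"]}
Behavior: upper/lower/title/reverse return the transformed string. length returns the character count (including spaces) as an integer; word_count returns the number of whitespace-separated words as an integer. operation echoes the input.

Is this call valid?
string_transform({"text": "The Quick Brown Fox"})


Checking required parameters...
Missing required parameter: operation
Invalid - missing required parameter 'operation'


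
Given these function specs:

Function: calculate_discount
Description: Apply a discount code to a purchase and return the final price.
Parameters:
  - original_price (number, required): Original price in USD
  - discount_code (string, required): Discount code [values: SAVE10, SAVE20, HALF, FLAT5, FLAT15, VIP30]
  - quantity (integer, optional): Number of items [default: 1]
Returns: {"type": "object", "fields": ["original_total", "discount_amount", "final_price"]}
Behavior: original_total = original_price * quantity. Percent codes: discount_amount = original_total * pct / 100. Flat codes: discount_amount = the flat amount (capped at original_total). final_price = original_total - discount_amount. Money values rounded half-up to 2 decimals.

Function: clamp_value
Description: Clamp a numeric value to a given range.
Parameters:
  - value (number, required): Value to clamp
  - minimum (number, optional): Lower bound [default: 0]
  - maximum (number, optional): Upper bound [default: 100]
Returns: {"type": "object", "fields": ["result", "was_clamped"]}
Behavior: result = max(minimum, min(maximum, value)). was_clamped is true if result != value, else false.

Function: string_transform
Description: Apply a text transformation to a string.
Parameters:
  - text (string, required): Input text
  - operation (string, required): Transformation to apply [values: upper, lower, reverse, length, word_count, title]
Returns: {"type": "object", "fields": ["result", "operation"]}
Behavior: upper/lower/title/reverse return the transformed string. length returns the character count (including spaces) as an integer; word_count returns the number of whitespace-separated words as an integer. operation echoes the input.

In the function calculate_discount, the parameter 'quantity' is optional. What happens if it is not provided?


The calculate_discount spec declares:
  - quantity (integer, optional): Number of items [default: 1]
It defaults to 1


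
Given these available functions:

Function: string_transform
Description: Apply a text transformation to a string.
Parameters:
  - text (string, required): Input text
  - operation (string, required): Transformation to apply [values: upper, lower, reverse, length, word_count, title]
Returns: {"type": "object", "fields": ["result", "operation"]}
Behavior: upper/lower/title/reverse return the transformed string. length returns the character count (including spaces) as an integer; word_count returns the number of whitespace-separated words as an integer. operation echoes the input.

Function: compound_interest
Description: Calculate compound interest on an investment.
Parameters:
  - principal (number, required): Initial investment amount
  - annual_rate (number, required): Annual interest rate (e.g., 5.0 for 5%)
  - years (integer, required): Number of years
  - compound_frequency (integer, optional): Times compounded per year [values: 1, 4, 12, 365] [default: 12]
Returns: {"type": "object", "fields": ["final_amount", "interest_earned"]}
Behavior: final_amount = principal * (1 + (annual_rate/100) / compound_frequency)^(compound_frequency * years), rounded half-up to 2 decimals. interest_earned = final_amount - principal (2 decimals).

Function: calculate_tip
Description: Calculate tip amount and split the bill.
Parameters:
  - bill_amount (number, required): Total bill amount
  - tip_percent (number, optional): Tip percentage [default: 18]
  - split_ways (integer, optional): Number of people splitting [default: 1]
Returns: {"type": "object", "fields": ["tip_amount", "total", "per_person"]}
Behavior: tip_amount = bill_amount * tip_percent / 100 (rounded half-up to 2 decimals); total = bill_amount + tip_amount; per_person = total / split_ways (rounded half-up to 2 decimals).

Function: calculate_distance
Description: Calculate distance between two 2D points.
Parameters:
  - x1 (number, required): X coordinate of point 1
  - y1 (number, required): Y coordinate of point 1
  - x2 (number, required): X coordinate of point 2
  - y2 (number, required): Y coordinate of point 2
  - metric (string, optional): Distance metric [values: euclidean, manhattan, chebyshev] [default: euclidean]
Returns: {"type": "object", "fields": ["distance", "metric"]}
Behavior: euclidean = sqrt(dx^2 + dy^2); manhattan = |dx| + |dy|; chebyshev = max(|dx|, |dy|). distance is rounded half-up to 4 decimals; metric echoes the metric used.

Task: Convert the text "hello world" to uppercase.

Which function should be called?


The task needs a function whose description is: Apply a text transformation to a string.
string_transform


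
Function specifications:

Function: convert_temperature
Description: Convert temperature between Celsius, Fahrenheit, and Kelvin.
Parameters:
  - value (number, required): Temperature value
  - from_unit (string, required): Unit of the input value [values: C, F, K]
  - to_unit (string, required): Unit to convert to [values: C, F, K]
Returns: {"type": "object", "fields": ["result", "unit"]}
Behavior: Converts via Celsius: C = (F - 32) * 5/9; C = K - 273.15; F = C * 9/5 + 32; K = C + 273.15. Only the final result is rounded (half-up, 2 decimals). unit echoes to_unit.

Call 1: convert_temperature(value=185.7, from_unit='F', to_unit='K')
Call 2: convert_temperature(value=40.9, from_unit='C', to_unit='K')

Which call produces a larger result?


Call 1:
  To C: (185.7 - 32) * 5/9 = 85.388889
  To K: 85.388889 + 273.15 = 358.538889
  Round to 2 decimals: 358.54
  -> 358.54 K
Call 2:
  Input already in C: 40.9
  To K: 40.9 + 273.15 = 314.05
  Round to 2 decimals: 314.05
  -> 314.05 K
Call 1 (358.54 K)


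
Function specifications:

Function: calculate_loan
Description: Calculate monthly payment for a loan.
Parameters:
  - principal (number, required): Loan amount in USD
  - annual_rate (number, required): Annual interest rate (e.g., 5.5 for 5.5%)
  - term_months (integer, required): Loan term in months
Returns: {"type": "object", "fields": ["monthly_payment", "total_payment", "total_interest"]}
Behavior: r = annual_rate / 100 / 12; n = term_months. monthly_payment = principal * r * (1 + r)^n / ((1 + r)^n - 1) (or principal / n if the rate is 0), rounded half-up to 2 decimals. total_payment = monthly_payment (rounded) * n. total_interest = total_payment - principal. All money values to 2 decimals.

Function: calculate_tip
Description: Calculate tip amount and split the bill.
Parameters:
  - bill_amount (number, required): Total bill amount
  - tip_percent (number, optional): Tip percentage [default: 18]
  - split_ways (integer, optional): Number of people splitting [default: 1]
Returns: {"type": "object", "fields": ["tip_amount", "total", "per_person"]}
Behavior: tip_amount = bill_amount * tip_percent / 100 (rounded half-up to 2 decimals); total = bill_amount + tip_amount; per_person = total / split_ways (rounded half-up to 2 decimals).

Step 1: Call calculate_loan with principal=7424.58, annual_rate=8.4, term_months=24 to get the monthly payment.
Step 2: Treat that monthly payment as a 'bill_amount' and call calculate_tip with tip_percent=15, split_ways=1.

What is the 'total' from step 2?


Step 1: calculate_loan(principal=7424.58, annual_rate=8.4, term_months=24)
  r = 8.4 / 100 / 12 = 0.007 (keep full precision)
  (1 + r)^24 = 1.18224448
  monthly_payment = 7424.58 * 0.007 * 1.18224448 / (1.18224448 - 1) = 337.149758 -> 337.15
  total_payment = 337.15 * 24 = 8091.60
  total_interest = 8091.60 - 7424.58 = 667.02
  -> monthly_payment = 337.15
Step 2: calculate_tip(bill_amount=337.15, tip_percent=15, split_ways=1)
  tip_amount = 337.15 * 15/100 = 50.5725 -> 50.57
  total = 337.15 + 50.57 = 387.72
  per_person = 387.72 / 1 = 387.72 -> 387.72
  -> total = 387.72
$387.72


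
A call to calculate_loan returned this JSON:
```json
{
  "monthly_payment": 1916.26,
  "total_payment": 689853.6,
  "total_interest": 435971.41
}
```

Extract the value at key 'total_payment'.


689853.6


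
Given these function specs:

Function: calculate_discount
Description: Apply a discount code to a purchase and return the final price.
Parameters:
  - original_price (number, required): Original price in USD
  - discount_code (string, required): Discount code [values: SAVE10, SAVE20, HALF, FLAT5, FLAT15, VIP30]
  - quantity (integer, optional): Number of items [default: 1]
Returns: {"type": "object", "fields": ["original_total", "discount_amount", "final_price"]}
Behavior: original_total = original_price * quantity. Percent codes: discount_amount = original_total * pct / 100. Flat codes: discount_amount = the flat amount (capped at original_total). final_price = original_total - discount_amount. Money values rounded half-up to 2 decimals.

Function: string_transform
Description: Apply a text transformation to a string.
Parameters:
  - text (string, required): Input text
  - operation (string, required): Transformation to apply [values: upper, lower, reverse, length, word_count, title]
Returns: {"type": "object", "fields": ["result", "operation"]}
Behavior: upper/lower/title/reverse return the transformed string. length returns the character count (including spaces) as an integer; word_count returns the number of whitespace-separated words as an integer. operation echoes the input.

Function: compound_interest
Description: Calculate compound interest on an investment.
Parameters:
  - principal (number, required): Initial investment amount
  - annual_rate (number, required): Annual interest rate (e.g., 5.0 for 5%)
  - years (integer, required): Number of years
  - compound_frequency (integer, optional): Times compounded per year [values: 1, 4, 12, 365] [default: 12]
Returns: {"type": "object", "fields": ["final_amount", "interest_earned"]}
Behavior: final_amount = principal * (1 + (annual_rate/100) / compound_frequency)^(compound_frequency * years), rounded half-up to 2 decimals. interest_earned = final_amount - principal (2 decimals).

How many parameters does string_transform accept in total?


Parameters of string_transform: text (required), operation (required)
Total:
2


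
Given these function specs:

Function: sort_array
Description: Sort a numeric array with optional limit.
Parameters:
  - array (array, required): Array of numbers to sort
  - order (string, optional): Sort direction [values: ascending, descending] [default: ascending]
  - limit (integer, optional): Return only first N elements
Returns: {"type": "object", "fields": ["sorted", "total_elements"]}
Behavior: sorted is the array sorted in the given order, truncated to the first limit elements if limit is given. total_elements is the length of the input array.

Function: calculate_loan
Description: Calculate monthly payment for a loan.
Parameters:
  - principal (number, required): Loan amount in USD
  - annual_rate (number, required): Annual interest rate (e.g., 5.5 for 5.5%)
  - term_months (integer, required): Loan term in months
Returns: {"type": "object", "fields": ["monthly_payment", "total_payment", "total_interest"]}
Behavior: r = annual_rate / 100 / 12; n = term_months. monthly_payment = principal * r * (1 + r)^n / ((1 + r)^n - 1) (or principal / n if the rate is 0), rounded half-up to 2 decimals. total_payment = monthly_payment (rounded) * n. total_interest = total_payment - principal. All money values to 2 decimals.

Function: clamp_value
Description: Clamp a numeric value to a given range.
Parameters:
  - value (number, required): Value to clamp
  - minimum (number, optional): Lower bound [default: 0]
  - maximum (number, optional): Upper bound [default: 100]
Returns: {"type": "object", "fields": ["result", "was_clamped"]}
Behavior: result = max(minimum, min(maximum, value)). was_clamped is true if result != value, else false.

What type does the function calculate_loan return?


The calculate_loan spec declares Returns: {"type": "object", "fields": ["monthly_payment", "total_payment", "total_interest"]}
Type:
object


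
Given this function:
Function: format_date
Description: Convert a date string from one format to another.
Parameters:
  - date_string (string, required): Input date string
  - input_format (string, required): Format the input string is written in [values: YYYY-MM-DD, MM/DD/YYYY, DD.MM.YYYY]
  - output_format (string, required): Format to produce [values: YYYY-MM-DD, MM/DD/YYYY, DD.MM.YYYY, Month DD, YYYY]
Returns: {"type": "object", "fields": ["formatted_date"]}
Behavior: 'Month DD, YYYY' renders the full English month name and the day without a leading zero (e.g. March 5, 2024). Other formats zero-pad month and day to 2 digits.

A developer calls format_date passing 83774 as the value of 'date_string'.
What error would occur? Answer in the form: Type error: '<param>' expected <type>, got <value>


Spec: 'date_string' is declared as string; 83774 is an integer.
Type error: 'date_string' expected string, got 83774


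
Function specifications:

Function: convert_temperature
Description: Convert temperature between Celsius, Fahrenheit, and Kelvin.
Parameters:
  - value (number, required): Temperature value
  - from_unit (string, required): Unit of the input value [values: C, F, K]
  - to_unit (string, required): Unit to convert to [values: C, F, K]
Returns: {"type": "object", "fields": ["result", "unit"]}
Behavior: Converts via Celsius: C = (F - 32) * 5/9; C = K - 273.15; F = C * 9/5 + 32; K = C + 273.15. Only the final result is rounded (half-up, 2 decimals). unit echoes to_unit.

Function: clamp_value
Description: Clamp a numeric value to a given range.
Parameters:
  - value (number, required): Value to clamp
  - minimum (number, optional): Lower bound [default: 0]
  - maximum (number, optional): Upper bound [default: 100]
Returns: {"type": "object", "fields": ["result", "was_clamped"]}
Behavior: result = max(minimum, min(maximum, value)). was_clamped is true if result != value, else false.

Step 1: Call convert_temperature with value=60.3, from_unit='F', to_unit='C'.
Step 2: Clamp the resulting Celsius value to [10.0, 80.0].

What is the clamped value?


Step 1: convert_temperature(value=60.3, from_unit=F, to_unit=C)
  To C: (60.3 - 32) * 5/9 = 15.722222
  Target is C: 15.722222
  Round to 2 decimals: 15.72
  -> result = 15.72 C
Step 2: clamp_value(value=15.72, minimum=10.0, maximum=80.0)
  result = max(10.0, min(80.0, 15.72)) = max(10.0, 15.72) = 15.72
  was_clamped = (15.72 != 15.72) = false
  -> result = 15.72
15.72
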